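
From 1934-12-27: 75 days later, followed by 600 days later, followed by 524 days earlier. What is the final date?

Advancing 75 days from December 27, 1934:
December has 31 days, so 31 − 27 = 4 days remain after December 27, 1934; 75 − 4 = 71 left.
January 1935 has 31 days: 71 − 31 = 40 left.
February 1935 has 28 days (1935 is not a leap year): 40 − 28 = 12 left.
12 days into March 1935 → March 12, 1935.
Adding 600 days from March 12, 1935:
March has 31 days, so 31 − 12 = 19 days remain after March 12, 1935; 600 − 19 = 581 left.
April 1935 has 30 days: 581 − 30 = 551 left.
May 1935 has 31 days: 551 − 31 = 520 left.
June 1935 has 30 days: 520 − 30 = 490 left.
July 1935 has 31 days: 490 − 31 = 459 left.
August 1935 has 31 days: 459 − 31 = 428 left.
September 1935 has 30 days: 428 − 30 = 398 left.
October 1935 has 31 days: 398 − 31 = 367 left.
November 1935 has 30 days: 367 − 30 = 337 left.
December 1935 has 31 days: 337 − 31 = 306 left.
January 1936 has 31 days: 306 − 31 = 275 left.
February 1936 has 29 days (1936 is a leap year): 275 − 29 = 246 left.
March 1936 has 31 days: 246 − 31 = 215 left.
April 1936 has 30 days: 215 − 30 = 185 left.
May 1936 has 31 days: 185 − 31 = 154 left.
June 1936 has 30 days: 154 − 30 = 124 left.
July 1936 has 31 days: 124 − 31 = 93 left.
August 1936 has 31 days: 93 − 31 = 62 left.
September 1936 has 30 days: 62 − 30 = 32 left.
October 1936 has 31 days: 32 − 31 = 1 left.
1 day into November 1936 → November 1, 1936.
Subtracting 524 days from November 1, 1936:
Going back 1 day from November 1, 1936 reaches the end of the previous month; 524 − 1 = 523 left.
October 1936 has 31 days: 523 − 31 = 492 left.
September 1936 has 30 days: 492 − 30 = 462 left.
August 1936 has 31 days: 462 − 31 = 431 left.
July 1936 has 31 days: 431 − 31 = 400 left.
June 1936 has 30 days: 400 − 30 = 370 left.
May 1936 has 31 days: 370 − 31 = 339 left.
April 1936 has 30 days: 339 − 30 = 309 left.
March 1936 has 31 days: 309 − 31 = 278 left.
February 1936 has 29 days (1936 is a leap year): 278 − 29 = 249 left.
January 1936 has 31 days: 249 − 31 = 218 left.
December 1935 has 31 days: 218 − 31 = 187 left.
November 1935 has 30 days: 187 − 30 = 157 left.
October 1935 has 31 days: 157 − 31 = 126 left.
September 1935 has 30 days: 126 − 30 = 96 left.
August 1935 has 31 days: 96 − 31 = 65 left.
July 1935 has 31 days: 65 − 31 = 34 left.
June 1935 has 30 days: 34 − 30 = 4 left.
May 1935 has 31 days; 31 − 4 = 27 → May 27, 1935.

May 27, 1935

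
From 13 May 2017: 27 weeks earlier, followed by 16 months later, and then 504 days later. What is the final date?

July 22, 2019

Counting back 27 weeks (= 189 days) from May 13, 2017:
Going back 13 days from May 13, 2017 reaches the end of the previous month; 189 − 13 = 176 left.
April 2017 has 30 days: 176 − 30 = 146 left.
March 2017 has 31 days: 146 − 31 = 115 left.
February 2017 has 28 days (2017 is not a leap year): 115 − 28 = 87 left.
January 2017 has 31 days: 87 − 31 = 56 left.
December 2016 has 31 days: 56 − 31 = 25 left.
November 2016 has 30 days; 30 − 25 = 5 → November 5, 2016.
Adding 16 months from November 5, 2016:
month 11 + 16 = 27, which is month 3 of year 2018 → March 2018.
Day 5 is valid in March, giving March 5, 2018.
Adding 504 days from March 5, 2018:
March has 31 days, so 31 − 5 = 26 days remain after March 5, 2018; 504 − 26 = 478 left.
April 2018 has 30 days: 478 − 30 = 448 left.
May 2018 has 31 days: 448 − 31 = 417 left.
June 2018 has 30 days: 417 − 30 = 387 left.
July 2018 has 31 days: 387 − 31 = 356 left.
August 2018 has 31 days: 356 − 31 = 325 left.
September 2018 has 30 days: 325 − 30 = 295 left.
October 2018 has 31 days: 295 − 31 = 264 left.
November 2018 has 30 days: 264 − 30 = 234 left.
December 2018 has 31 days: 234 − 31 = 203 left.
January 2019 has 31 days: 203 − 31 = 172 left.
February 2019 has 28 days (2019 is not a leap year): 172 − 28 = 144 left.
March 2019 has 31 days: 144 − 31 = 113 left.
April 2019 has 30 days: 113 − 30 = 83 left.
May 2019 has 31 days: 83 − 31 = 52 left.
June 2019 has 30 days: 52 − 30 = 22 left.
22 days into July 2019 → July 22, 2019.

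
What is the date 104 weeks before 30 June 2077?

Subtracting 104 weeks = 728 days from June 30, 2077.
Going back 30 days from June 30, 2077 reaches the end of the previous month; 728 − 30 = 698 left.
May 2077 has 31 days: 698 − 31 = 667 left.
April 2077 has 30 days: 667 − 30 = 637 left.
March 2077 has 31 days: 637 − 31 = 606 left.
February 2077 has 28 days (2077 is not a leap year): 606 − 28 = 578 left.
January 2077 has 31 days: 578 − 31 = 547 left.
December 2076 has 31 days: 547 − 31 = 516 left.
November 2076 has 30 days: 516 − 30 = 486 left.
October 2076 has 31 days: 486 − 31 = 455 left.
September 2076 has 30 days: 455 − 30 = 425 left.
August 2076 has 31 days: 425 − 31 = 394 left.
July 2076 has 31 days: 394 − 31 = 363 left.
June 2076 has 30 days: 363 − 30 = 333 left.
May 2076 has 31 days: 333 − 31 = 302 left.
April 2076 has 30 days: 302 − 30 = 272 left.
March 2076 has 31 days: 272 − 31 = 241 left.
February 2076 has 29 days (2076 is a leap year): 241 − 29 = 212 left.
January 2076 has 31 days: 212 − 31 = 181 left.
December 2075 has 31 days: 181 − 31 = 150 left.
November 2075 has 30 days: 150 − 30 = 120 left.
October 2075 has 31 days: 120 − 31 = 89 left.
September 2075 has 30 days: 89 − 30 = 59 left.
August 2075 has 31 days: 59 − 31 = 28 left.
July 2075 has 31 days; 31 − 28 = 3 → July 3, 2075.

July 3, 2075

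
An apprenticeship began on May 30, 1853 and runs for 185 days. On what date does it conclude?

December 1, 1853

Advancing 185 days from May 30, 1853.
May has 31 days, so 31 − 30 = 1 day remains after May 30, 1853; 185 − 1 = 184 left.
June 1853 has 30 days: 184 − 30 = 154 left.
July 1853 has 31 days: 154 − 31 = 123 left.
August 1853 has 31 days: 123 − 31 = 92 left.
September 1853 has 30 days: 92 − 30 = 62 left.
October 1853 has 31 days: 62 − 31 = 31 left.
November 1853 has 30 days: 31 − 30 = 1 left.
1 day into December 1853 → December 1, 1853.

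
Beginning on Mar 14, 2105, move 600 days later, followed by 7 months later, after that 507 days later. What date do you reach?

October 23, 2108

Counting forward 600 days from March 14, 2105:
March has 31 days, so 31 − 14 = 17 days remain after March 14, 2105; 600 − 17 = 583 left.
April 2105 has 30 days: 583 − 30 = 553 left.
May 2105 has 31 days: 553 − 31 = 522 left.
June 2105 has 30 days: 522 − 30 = 492 left.
July 2105 has 31 days: 492 − 31 = 461 left.
August 2105 has 31 days: 461 − 31 = 430 left.
September 2105 has 30 days: 430 − 30 = 400 left.
October 2105 has 31 days: 400 − 31 = 369 left.
November 2105 has 30 days: 369 − 30 = 339 left.
December 2105 has 31 days: 339 − 31 = 308 left.
January 2106 has 31 days: 308 − 31 = 277 left.
February 2106 has 28 days (2106 is not a leap year): 277 − 28 = 249 left.
March 2106 has 31 days: 249 − 31 = 218 left.
April 2106 has 30 days: 218 − 30 = 188 left.
May 2106 has 31 days: 188 − 31 = 157 left.
June 2106 has 30 days: 157 − 30 = 127 left.
July 2106 has 31 days: 127 − 31 = 96 left.
August 2106 has 31 days: 96 − 31 = 65 left.
September 2106 has 30 days: 65 − 30 = 35 left.
October 2106 has 31 days: 35 − 31 = 4 left.
4 days into November 2106 → November 4, 2106.
Advancing 7 months from November 4, 2106:
month 11 + 7 = 18, which is month 6 of year 2107 → June 2107.
Day 4 is valid in June, giving June 4, 2107.
Counting forward 507 days from June 4, 2107:
June has 30 days, so 30 − 4 = 26 days remain after June 4, 2107; 507 − 26 = 481 left.
July 2107 has 31 days: 481 − 31 = 450 left.
August 2107 has 31 days: 450 − 31 = 419 left.
September 2107 has 30 days: 419 − 30 = 389 left.
October 2107 has 31 days: 389 − 31 = 358 left.
November 2107 has 30 days: 358 − 30 = 328 left.
December 2107 has 31 days: 328 − 31 = 297 left.
January 2108 has 31 days: 297 − 31 = 266 left.
February 2108 has 29 days (2108 is a leap year): 266 − 29 = 237 left.
March 2108 has 31 days: 237 − 31 = 206 left.
April 2108 has 30 days: 206 − 30 = 176 left.
May 2108 has 31 days: 176 − 31 = 145 left.
June 2108 has 30 days: 145 − 30 = 115 left.
July 2108 has 31 days: 115 − 31 = 84 left.
August 2108 has 31 days: 84 − 31 = 53 left.
September 2108 has 30 days: 53 − 30 = 23 left.
23 days into October 2108 → October 23, 2108.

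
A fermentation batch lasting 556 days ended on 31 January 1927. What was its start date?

Going back 556 days from January 31, 1927.
Going back 31 days from January 31, 1927 reaches the end of the previous month; 556 − 31 = 525 left.
December 1926 has 31 days: 525 − 31 = 494 left.
November 1926 has 30 days: 494 − 30 = 464 left.
October 1926 has 31 days: 464 − 31 = 433 left.
September 1926 has 30 days: 433 − 30 = 403 left.
August 1926 has 31 days: 403 − 31 = 372 left.
July 1926 has 31 days: 372 − 31 = 341 left.
June 1926 has 30 days: 341 − 30 = 311 left.
May 1926 has 31 days: 311 − 31 = 280 left.
April 1926 has 30 days: 280 − 30 = 250 left.
March 1926 has 31 days: 250 − 31 = 219 left.
February 1926 has 28 days (1926 is not a leap year): 219 − 28 = 191 left.
January 1926 has 31 days: 191 − 31 = 160 left.
December 1925 has 31 days: 160 − 31 = 129 left.
November 1925 has 30 days: 129 − 30 = 99 left.
October 1925 has 31 days: 99 − 31 = 68 left.
September 1925 has 30 days: 68 − 30 = 38 left.
August 1925 has 31 days: 38 − 31 = 7 left.
July 1925 has 31 days; 31 − 7 = 24 → July 24, 1925.

July 24, 1925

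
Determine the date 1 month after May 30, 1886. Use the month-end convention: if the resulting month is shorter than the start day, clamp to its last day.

Advancing 1 month from May 30, 1886.
month 5 + 1 = 6 → June 1886.
Day 30 is valid in June, giving June 30, 1886.

June 30, 1886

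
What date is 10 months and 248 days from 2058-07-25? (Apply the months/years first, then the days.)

Counting forward 10 months and 248 days from July 25, 2058: first the month/year part, then the days.
month 7 + 10 = 17, which is month 5 of year 2059 → May 2059.
Day 25 is valid in May, giving May 25, 2059.
Now add 248 days from May 25, 2059.
May has 31 days, so 31 − 25 = 6 days remain after May 25, 2059; 248 − 6 = 242 left.
June 2059 has 30 days: 242 − 30 = 212 left.
July 2059 has 31 days: 212 − 31 = 181 left.
August 2059 has 31 days: 181 − 31 = 150 left.
September 2059 has 30 days: 150 − 30 = 120 left.
October 2059 has 31 days: 120 − 31 = 89 left.
November 2059 has 30 days: 89 − 30 = 59 left.
December 2059 has 31 days: 59 − 31 = 28 left.
28 days into January 2060 → January 28, 2060.

January 28, 2060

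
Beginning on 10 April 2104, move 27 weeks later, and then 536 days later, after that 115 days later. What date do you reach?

Adding 27 weeks (= 189 days) from April 10, 2104:
April has 30 days, so 30 − 10 = 20 days remain after April 10, 2104; 189 − 20 = 169 left.
May 2104 has 31 days: 169 − 31 = 138 left.
June 2104 has 30 days: 138 − 30 = 108 left.
July 2104 has 31 days: 108 − 31 = 77 left.
August 2104 has 31 days: 77 − 31 = 46 left.
September 2104 has 30 days: 46 − 30 = 16 left.
16 days into October 2104 → October 16, 2104.
Counting forward 536 days from October 16, 2104:
October has 31 days, so 31 − 16 = 15 days remain after October 16, 2104; 536 − 15 = 521 left.
November 2104 has 30 days: 521 − 30 = 491 left.
December 2104 has 31 days: 491 − 31 = 460 left.
January 2105 has 31 days: 460 − 31 = 429 left.
February 2105 has 28 days (2105 is not a leap year): 429 − 28 = 401 left.
March 2105 has 31 days: 401 − 31 = 370 left.
April 2105 has 30 days: 370 − 30 = 340 left.
May 2105 has 31 days: 340 − 31 = 309 left.
June 2105 has 30 days: 309 − 30 = 279 left.
July 2105 has 31 days: 279 − 31 = 248 left.
August 2105 has 31 days: 248 − 31 = 217 left.
September 2105 has 30 days: 217 − 30 = 187 left.
October 2105 has 31 days: 187 − 31 = 156 left.
November 2105 has 30 days: 156 − 30 = 126 left.
December 2105 has 31 days: 126 − 31 = 95 left.
January 2106 has 31 days: 95 − 31 = 64 left.
February 2106 has 28 days (2106 is not a leap year): 64 − 28 = 36 left.
March 2106 has 31 days: 36 − 31 = 5 left.
5 days into April 2106 → April 5, 2106.
Advancing 115 days from April 5, 2106:
April has 30 days, so 30 − 5 = 25 days remain after April 5, 2106; 115 − 25 = 90 left.
May 2106 has 31 days: 90 − 31 = 59 left.
June 2106 has 30 days: 59 − 30 = 29 left.
29 days into July 2106 → July 29, 2106.

July 29, 2106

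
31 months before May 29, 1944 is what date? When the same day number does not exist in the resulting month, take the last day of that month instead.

Counting back 31 months from May 29, 1944.
month 5 − 31 = -26, which is month 10 of year 1941 → October 1941.
Day 29 is valid in October, giving October 29, 1941.

October 29, 1941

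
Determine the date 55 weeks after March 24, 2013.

Advancing 55 weeks = 385 days from March 24, 2013.
March has 31 days, so 31 − 24 = 7 days remain after March 24, 2013; 385 − 7 = 378 left.
April 2013 has 30 days: 378 − 30 = 348 left.
May 2013 has 31 days: 348 − 31 = 317 left.
June 2013 has 30 days: 317 − 30 = 287 left.
July 2013 has 31 days: 287 − 31 = 256 left.
August 2013 has 31 days: 256 − 31 = 225 left.
September 2013 has 30 days: 225 − 30 = 195 left.
October 2013 has 31 days: 195 − 31 = 164 left.
November 2013 has 30 days: 164 − 30 = 134 left.
December 2013 has 31 days: 134 − 31 = 103 left.
January 2014 has 31 days: 103 − 31 = 72 left.
February 2014 has 28 days (2014 is not a leap year): 72 − 28 = 44 left.
March 2014 has 31 days: 44 − 31 = 13 left.
13 days into April 2014 → April 13, 2014.

April 13, 2014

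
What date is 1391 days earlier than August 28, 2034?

Going back 1391 days from August 28, 2034.
Going back 28 days from August 28, 2034 reaches the end of the previous month; 1391 − 28 = 1363 left.
July 2034 has 31 days: 1363 − 31 = 1332 left.
June 2034 has 30 days: 1332 − 30 = 1302 left.
May 2034 has 31 days: 1302 − 31 = 1271 left.
April 2034 has 30 days: 1271 − 30 = 1241 left.
March 2034 has 31 days: 1241 − 31 = 1210 left.
February 2034 has 28 days (2034 is not a leap year): 1210 − 28 = 1182 left.
January 2034 has 31 days: 1182 − 31 = 1151 left.
December 2033 has 31 days: 1151 − 31 = 1120 left.
November 2033 has 30 days: 1120 − 30 = 1090 left.
October 2033 has 31 days: 1090 − 31 = 1059 left.
September 2033 has 30 days: 1059 − 30 = 1029 left.
August 2033 has 31 days: 1029 − 31 = 998 left.
July 2033 has 31 days: 998 − 31 = 967 left.
June 2033 has 30 days: 967 − 30 = 937 left.
May 2033 has 31 days: 937 − 31 = 906 left.
April 2033 has 30 days: 906 − 30 = 876 left.
March 2033 has 31 days: 876 − 31 = 845 left.
February 2033 has 28 days (2033 is not a leap year): 845 − 28 = 817 left.
January 2033 has 31 days: 817 − 31 = 786 left.
December 2032 has 31 days: 786 − 31 = 755 left.
November 2032 has 30 days: 755 − 30 = 725 left.
October 2032 has 31 days: 725 − 31 = 694 left.
September 2032 has 30 days: 694 − 30 = 664 left.
August 2032 has 31 days: 664 − 31 = 633 left.
July 2032 has 31 days: 633 − 31 = 602 left.
June 2032 has 30 days: 602 − 30 = 572 left.
May 2032 has 31 days: 572 − 31 = 541 left.
April 2032 has 30 days: 541 − 30 = 511 left.
March 2032 has 31 days: 511 − 31 = 480 left.
February 2032 has 29 days (2032 is a leap year): 480 − 29 = 451 left.
January 2032 has 31 days: 451 − 31 = 420 left.
December 2031 has 31 days: 420 − 31 = 389 left.
November 2031 has 30 days: 389 − 30 = 359 left.
October 2031 has 31 days: 359 − 31 = 328 left.
September 2031 has 30 days: 328 − 30 = 298 left.
August 2031 has 31 days: 298 − 31 = 267 left.
July 2031 has 31 days: 267 − 31 = 236 left.
June 2031 has 30 days: 236 − 30 = 206 left.
May 2031 has 31 days: 206 − 31 = 175 left.
April 2031 has 30 days: 175 − 30 = 145 left.
March 2031 has 31 days: 145 − 31 = 114 left.
February 2031 has 28 days (2031 is not a leap year): 114 − 28 = 86 left.
January 2031 has 31 days: 86 − 31 = 55 left.
December 2030 has 31 days: 55 − 31 = 24 left.
November 2030 has 30 days; 30 − 24 = 6 → November 6, 2030.

November 6, 2030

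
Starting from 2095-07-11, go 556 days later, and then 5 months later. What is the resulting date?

June 17, 2097

Advancing 556 days from July 11, 2095:
July has 31 days, so 31 − 11 = 20 days remain after July 11, 2095; 556 − 20 = 536 left.
August 2095 has 31 days: 536 − 31 = 505 left.
September 2095 has 30 days: 505 − 30 = 475 left.
October 2095 has 31 days: 475 − 31 = 444 left.
November 2095 has 30 days: 444 − 30 = 414 left.
December 2095 has 31 days: 414 − 31 = 383 left.
January 2096 has 31 days: 383 − 31 = 352 left.
February 2096 has 29 days (2096 is a leap year): 352 − 29 = 323 left.
March 2096 has 31 days: 323 − 31 = 292 left.
April 2096 has 30 days: 292 − 30 = 262 left.
May 2096 has 31 days: 262 − 31 = 231 left.
June 2096 has 30 days: 231 − 30 = 201 left.
July 2096 has 31 days: 201 − 31 = 170 left.
August 2096 has 31 days: 170 − 31 = 139 left.
September 2096 has 30 days: 139 − 30 = 109 left.
October 2096 has 31 days: 109 − 31 = 78 left.
November 2096 has 30 days: 78 − 30 = 48 left.
December 2096 has 31 days: 48 − 31 = 17 left.
17 days into January 2097 → January 17, 2097.
Advancing 5 months from January 17, 2097:
month 1 + 5 = 6 → June 2097.
Day 17 is valid in June, giving June 17, 2097.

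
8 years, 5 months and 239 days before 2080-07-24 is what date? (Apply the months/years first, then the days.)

Subtracting 8 years, 5 months and 239 days from July 24, 2080: first the month/year part, then the days.
-8 years → 2072; month 7 − 5 = 2 → February 2072.
Day 24 is valid in February, giving February 24, 2072.
Now subtract 239 days from February 24, 2072.
Going back 24 days from February 24, 2072 reaches the end of the previous month; 239 − 24 = 215 left.
January 2072 has 31 days: 215 − 31 = 184 left.
December 2071 has 31 days: 184 − 31 = 153 left.
November 2071 has 30 days: 153 − 30 = 123 left.
October 2071 has 31 days: 123 − 31 = 92 left.
September 2071 has 30 days: 92 − 30 = 62 left.
August 2071 has 31 days: 62 − 31 = 31 left.
July 2071 has 31 days: 31 − 31 = 0 left.
June 2071 has 30 days; 30 − 0 = 30 → June 30, 2071.

June 30, 2071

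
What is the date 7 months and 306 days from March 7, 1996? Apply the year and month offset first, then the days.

August 9, 1997

Counting forward 7 months and 306 days from March 7, 1996: first the month/year part, then the days.
month 3 + 7 = 10 → October 1996.
Day 7 is valid in October, giving October 7, 1996.
Now add 306 days from October 7, 1996.
October has 31 days, so 31 − 7 = 24 days remain after October 7, 1996; 306 − 24 = 282 left.
November 1996 has 30 days: 282 − 30 = 252 left.
December 1996 has 31 days: 252 − 31 = 221 left.
January 1997 has 31 days: 221 − 31 = 190 left.
February 1997 has 28 days (1997 is not a leap year): 190 − 28 = 162 left.
March 1997 has 31 days: 162 − 31 = 131 left.
April 1997 has 30 days: 131 − 30 = 101 left.
May 1997 has 31 days: 101 − 31 = 70 left.
June 1997 has 30 days: 70 − 30 = 40 left.
July 1997 has 31 days: 40 − 31 = 9 left.
9 days into August 1997 → August 9, 1997.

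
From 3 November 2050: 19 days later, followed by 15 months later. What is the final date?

February 22, 2052

Advancing 19 days from November 3, 2050:
November has 30 days; 3 + 19 = 22, still in November.
Advancing 15 months from November 22, 2050:
month 11 + 15 = 26, which is month 2 of year 2052 → February 2052.
Day 22 is valid in February, giving February 22, 2052.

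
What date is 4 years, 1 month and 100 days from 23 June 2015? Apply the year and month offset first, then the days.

October 31, 2019

Counting forward 4 years, 1 month and 100 days from June 23, 2015: first the month/year part, then the days.
+4 years → 2019; month 6 + 1 = 7 → July 2019.
Day 23 is valid in July, giving July 23, 2019.
Now add 100 days from July 23, 2019.
July has 31 days, so 31 − 23 = 8 days remain after July 23, 2019; 100 − 8 = 92 left.
August 2019 has 31 days: 92 − 31 = 61 left.
September 2019 has 30 days: 61 − 30 = 31 left.
31 days into October 2019 → October 31, 2019.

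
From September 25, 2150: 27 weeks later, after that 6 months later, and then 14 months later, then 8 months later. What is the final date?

Counting forward 27 weeks (= 189 days) from September 25, 2150:
September has 30 days, so 30 − 25 = 5 days remain after September 25, 2150; 189 − 5 = 184 left.
October 2150 has 31 days: 184 − 31 = 153 left.
November 2150 has 30 days: 153 − 30 = 123 left.
December 2150 has 31 days: 123 − 31 = 92 left.
January 2151 has 31 days: 92 − 31 = 61 left.
February 2151 has 28 days (2151 is not a leap year): 61 − 28 = 33 left.
March 2151 has 31 days: 33 − 31 = 2 left.
2 days into April 2151 → April 2, 2151.
Counting forward 6 months from April 2, 2151:
month 4 + 6 = 10 → October 2151.
Day 2 is valid in October, giving October 2, 2151.
Advancing 14 months from October 2, 2151:
month 10 + 14 = 24, which is month 12 of year 2152 → December 2152.
Day 2 is valid in December, giving December 2, 2152.
Advancing 8 months from December 2, 2152:
month 12 + 8 = 20, which is month 8 of year 2153 → August 2153.
Day 2 is valid in August, giving August 2, 2153.

August 2, 2153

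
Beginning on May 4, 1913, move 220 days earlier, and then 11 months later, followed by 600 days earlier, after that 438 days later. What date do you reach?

March 17, 1913

Going back 220 days from May 4, 1913:
Going back 4 days from May 4, 1913 reaches the end of the previous month; 220 − 4 = 216 left.
April 1913 has 30 days: 216 − 30 = 186 left.
March 1913 has 31 days: 186 − 31 = 155 left.
February 1913 has 28 days (1913 is not a leap year): 155 − 28 = 127 left.
January 1913 has 31 days: 127 − 31 = 96 left.
December 1912 has 31 days: 96 − 31 = 65 left.
November 1912 has 30 days: 65 − 30 = 35 left.
October 1912 has 31 days: 35 − 31 = 4 left.
September 1912 has 30 days; 30 − 4 = 26 → September 26, 1912.
Advancing 11 months from September 26, 1912:
month 9 + 11 = 20, which is month 8 of year 1913 → August 1913.
Day 26 is valid in August, giving August 26, 1913.
Counting back 600 days from August 26, 1913:
Going back 26 days from August 26, 1913 reaches the end of the previous month; 600 − 26 = 574 left.
July 1913 has 31 days: 574 − 31 = 543 left.
June 1913 has 30 days: 543 − 30 = 513 left.
May 1913 has 31 days: 513 − 31 = 482 left.
April 1913 has 30 days: 482 − 30 = 452 left.
March 1913 has 31 days: 452 − 31 = 421 left.
February 1913 has 28 days (1913 is not a leap year): 421 − 28 = 393 left.
January 1913 has 31 days: 393 − 31 = 362 left.
December 1912 has 31 days: 362 − 31 = 331 left.
November 1912 has 30 days: 331 − 30 = 301 left.
October 1912 has 31 days: 301 − 31 = 270 left.
September 1912 has 30 days: 270 − 30 = 240 left.
August 1912 has 31 days: 240 − 31 = 209 left.
July 1912 has 31 days: 209 − 31 = 178 left.
June 1912 has 30 days: 178 − 30 = 148 left.
May 1912 has 31 days: 148 − 31 = 117 left.
April 1912 has 30 days: 117 − 30 = 87 left.
March 1912 has 31 days: 87 − 31 = 56 left.
February 1912 has 29 days (1912 is a leap year): 56 − 29 = 27 left.
January 1912 has 31 days; 31 − 27 = 4 → January 4, 1912.
Counting forward 438 days from January 4, 1912:
January has 31 days, so 31 − 4 = 27 days remain after January 4, 1912; 438 − 27 = 411 left.
February 1912 has 29 days (1912 is a leap year): 411 − 29 = 382 left.
March 1912 has 31 days: 382 − 31 = 351 left.
April 1912 has 30 days: 351 − 30 = 321 left.
May 1912 has 31 days: 321 − 31 = 290 left.
June 1912 has 30 days: 290 − 30 = 260 left.
July 1912 has 31 days: 260 − 31 = 229 left.
August 1912 has 31 days: 229 − 31 = 198 left.
September 1912 has 30 days: 198 − 30 = 168 left.
October 1912 has 31 days: 168 − 31 = 137 left.
November 1912 has 30 days: 137 − 30 = 107 left.
December 1912 has 31 days: 107 − 31 = 76 left.
January 1913 has 31 days: 76 − 31 = 45 left.
February 1913 has 28 days (1913 is not a leap year): 45 − 28 = 17 left.
17 days into March 1913 → March 17, 1913.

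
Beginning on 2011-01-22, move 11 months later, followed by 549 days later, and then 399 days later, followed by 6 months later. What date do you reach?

January 27, 2015

Advancing 11 months from January 22, 2011:
month 1 + 11 = 12 → December 2011.
Day 22 is valid in December, giving December 22, 2011.
Advancing 549 days from December 22, 2011:
December has 31 days, so 31 − 22 = 9 days remain after December 22, 2011; 549 − 9 = 540 left.
January 2012 has 31 days: 540 − 31 = 509 left.
February 2012 has 29 days (2012 is a leap year): 509 − 29 = 480 left.
March 2012 has 31 days: 480 − 31 = 449 left.
April 2012 has 30 days: 449 − 30 = 419 left.
May 2012 has 31 days: 419 − 31 = 388 left.
June 2012 has 30 days: 388 − 30 = 358 left.
July 2012 has 31 days: 358 − 31 = 327 left.
August 2012 has 31 days: 327 − 31 = 296 left.
September 2012 has 30 days: 296 − 30 = 266 left.
October 2012 has 31 days: 266 − 31 = 235 left.
November 2012 has 30 days: 235 − 30 = 205 left.
December 2012 has 31 days: 205 − 31 = 174 left.
January 2013 has 31 days: 174 − 31 = 143 left.
February 2013 has 28 days (2013 is not a leap year): 143 − 28 = 115 left.
March 2013 has 31 days: 115 − 31 = 84 left.
April 2013 has 30 days: 84 − 30 = 54 left.
May 2013 has 31 days: 54 − 31 = 23 left.
23 days into June 2013 → June 23, 2013.
Counting forward 399 days from June 23, 2013:
June has 30 days, so 30 − 23 = 7 days remain after June 23, 2013; 399 − 7 = 392 left.
July 2013 has 31 days: 392 − 31 = 361 left.
August 2013 has 31 days: 361 − 31 = 330 left.
September 2013 has 30 days: 330 − 30 = 300 left.
October 2013 has 31 days: 300 − 31 = 269 left.
November 2013 has 30 days: 269 − 30 = 239 left.
December 2013 has 31 days: 239 − 31 = 208 left.
January 2014 has 31 days: 208 − 31 = 177 left.
February 2014 has 28 days (2014 is not a leap year): 177 − 28 = 149 left.
March 2014 has 31 days: 149 − 31 = 118 left.
April 2014 has 30 days: 118 − 30 = 88 left.
May 2014 has 31 days: 88 − 31 = 57 left.
June 2014 has 30 days: 57 − 30 = 27 left.
27 days into July 2014 → July 27, 2014.
Advancing 6 months from July 27, 2014:
month 7 + 6 = 13, which is month 1 of year 2015 → January 2015.
Day 27 is valid in January, giving January 27, 2015.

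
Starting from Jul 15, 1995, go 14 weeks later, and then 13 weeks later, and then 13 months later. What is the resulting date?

Adding 14 weeks (= 98 days) from July 15, 1995:
July has 31 days, so 31 − 15 = 16 days remain after July 15, 1995; 98 − 16 = 82 left.
August 1995 has 31 days: 82 − 31 = 51 left.
September 1995 has 30 days: 51 − 30 = 21 left.
21 days into October 1995 → October 21, 1995.
Adding 13 weeks (= 91 days) from October 21, 1995:
October has 31 days, so 31 − 21 = 10 days remain after October 21, 1995; 91 − 10 = 81 left.
November 1995 has 30 days: 81 − 30 = 51 left.
December 1995 has 31 days: 51 − 31 = 20 left.
20 days into January 1996 → January 20, 1996.
Counting forward 13 months from January 20, 1996:
month 1 + 13 = 14, which is month 2 of year 1997 → February 1997.
Day 20 is valid in February, giving February 20, 1997.

February 20, 1997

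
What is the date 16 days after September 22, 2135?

October 8, 2135

Adding 16 days from September 22, 2135.
September has 30 days, so 30 − 22 = 8 days remain after September 22, 2135; 16 − 8 = 8 left.
8 days into October 2135 → October 8, 2135.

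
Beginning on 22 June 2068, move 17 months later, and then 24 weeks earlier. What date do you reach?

June 7, 2069

Adding 17 months from June 22, 2068:
month 6 + 17 = 23, which is month 11 of year 2069 → November 2069.
Day 22 is valid in November, giving November 22, 2069.
Subtracting 24 weeks (= 168 days) from November 22, 2069:
Going back 22 days from November 22, 2069 reaches the end of the previous month; 168 − 22 = 146 left.
October 2069 has 31 days: 146 − 31 = 115 left.
September 2069 has 30 days: 115 − 30 = 85 left.
August 2069 has 31 days: 85 − 31 = 54 left.
July 2069 has 31 days: 54 − 31 = 23 left.
June 2069 has 30 days; 30 − 23 = 7 → June 7, 2069.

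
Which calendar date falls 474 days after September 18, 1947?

Adding 474 days from September 18, 1947.
September has 30 days, so 30 − 18 = 12 days remain after September 18, 1947; 474 − 12 = 462 left.
October 1947 has 31 days: 462 − 31 = 431 left.
November 1947 has 30 days: 431 − 30 = 401 left.
December 1947 has 31 days: 401 − 31 = 370 left.
January 1948 has 31 days: 370 − 31 = 339 left.
February 1948 has 29 days (1948 is a leap year): 339 − 29 = 310 left.
March 1948 has 31 days: 310 − 31 = 279 left.
April 1948 has 30 days: 279 − 30 = 249 left.
May 1948 has 31 days: 249 − 31 = 218 left.
June 1948 has 30 days: 218 − 30 = 188 left.
July 1948 has 31 days: 188 − 31 = 157 left.
August 1948 has 31 days: 157 − 31 = 126 left.
September 1948 has 30 days: 126 − 30 = 96 left.
October 1948 has 31 days: 96 − 31 = 65 left.
November 1948 has 30 days: 65 − 30 = 35 left.
December 1948 has 31 days: 35 − 31 = 4 left.
4 days into January 1949 → January 4, 1949.

January 4, 1949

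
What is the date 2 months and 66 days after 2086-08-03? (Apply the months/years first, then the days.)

December 8, 2086

Adding 2 months and 66 days from August 3, 2086: first the month/year part, then the days.
month 8 + 2 = 10 → October 2086.
Day 3 is valid in October, giving October 3, 2086.
Now add 66 days from October 3, 2086.
October has 31 days, so 31 − 3 = 28 days remain after October 3, 2086; 66 − 28 = 38 left.
November 2086 has 30 days: 38 − 30 = 8 left.
8 days into December 2086 → December 8, 2086.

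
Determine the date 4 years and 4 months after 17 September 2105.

Adding 4 years and 4 months from September 17, 2105.
+4 years → 2109; month 9 + 4 = 13, which is month 1 of year 2110 → January 2110.
Day 17 is valid in January, giving January 17, 2110.

January 17, 2110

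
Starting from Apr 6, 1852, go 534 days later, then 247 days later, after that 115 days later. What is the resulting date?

September 19, 1854

Advancing 534 days from April 6, 1852:
April has 30 days, so 30 − 6 = 24 days remain after April 6, 1852; 534 − 24 = 510 left.
May 1852 has 31 days: 510 − 31 = 479 left.
June 1852 has 30 days: 479 − 30 = 449 left.
July 1852 has 31 days: 449 − 31 = 418 left.
August 1852 has 31 days: 418 − 31 = 387 left.
September 1852 has 30 days: 387 − 30 = 357 left.
October 1852 has 31 days: 357 − 31 = 326 left.
November 1852 has 30 days: 326 − 30 = 296 left.
December 1852 has 31 days: 296 − 31 = 265 left.
January 1853 has 31 days: 265 − 31 = 234 left.
February 1853 has 28 days (1853 is not a leap year): 234 − 28 = 206 left.
March 1853 has 31 days: 206 − 31 = 175 left.
April 1853 has 30 days: 175 − 30 = 145 left.
May 1853 has 31 days: 145 − 31 = 114 left.
June 1853 has 30 days: 114 − 30 = 84 left.
July 1853 has 31 days: 84 − 31 = 53 left.
August 1853 has 31 days: 53 − 31 = 22 left.
22 days into September 1853 → September 22, 1853.
Adding 247 days from September 22, 1853:
September has 30 days, so 30 − 22 = 8 days remain after September 22, 1853; 247 − 8 = 239 left.
October 1853 has 31 days: 239 − 31 = 208 left.
November 1853 has 30 days: 208 − 30 = 178 left.
December 1853 has 31 days: 178 − 31 = 147 left.
January 1854 has 31 days: 147 − 31 = 116 left.
February 1854 has 28 days (1854 is not a leap year): 116 − 28 = 88 left.
March 1854 has 31 days: 88 − 31 = 57 left.
April 1854 has 30 days: 57 − 30 = 27 left.
27 days into May 1854 → May 27, 1854.
Advancing 115 days from May 27, 1854:
May has 31 days, so 31 − 27 = 4 days remain after May 27, 1854; 115 − 4 = 111 left.
June 1854 has 30 days: 111 − 30 = 81 left.
July 1854 has 31 days: 81 − 31 = 50 left.
August 1854 has 31 days: 50 − 31 = 19 left.
19 days into September 1854 → September 19, 1854.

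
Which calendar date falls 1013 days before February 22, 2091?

May 15, 2088

Counting back 1013 days from February 22, 2091.
Going back 22 days from February 22, 2091 reaches the end of the previous month; 1013 − 22 = 991 left.
January 2091 has 31 days: 991 − 31 = 960 left.
December 2090 has 31 days: 960 − 31 = 929 left.
November 2090 has 30 days: 929 − 30 = 899 left.
October 2090 has 31 days: 899 − 31 = 868 left.
September 2090 has 30 days: 868 − 30 = 838 left.
August 2090 has 31 days: 838 − 31 = 807 left.
July 2090 has 31 days: 807 − 31 = 776 left.
June 2090 has 30 days: 776 − 30 = 746 left.
May 2090 has 31 days: 746 − 31 = 715 left.
April 2090 has 30 days: 715 − 30 = 685 left.
March 2090 has 31 days: 685 − 31 = 654 left.
February 2090 has 28 days (2090 is not a leap year): 654 − 28 = 626 left.
January 2090 has 31 days: 626 − 31 = 595 left.
December 2089 has 31 days: 595 − 31 = 564 left.
November 2089 has 30 days: 564 − 30 = 534 left.
October 2089 has 31 days: 534 − 31 = 503 left.
September 2089 has 30 days: 503 − 30 = 473 left.
August 2089 has 31 days: 473 − 31 = 442 left.
July 2089 has 31 days: 442 − 31 = 411 left.
June 2089 has 30 days: 411 − 30 = 381 left.
May 2089 has 31 days: 381 − 31 = 350 left.
April 2089 has 30 days: 350 − 30 = 320 left.
March 2089 has 31 days: 320 − 31 = 289 left.
February 2089 has 28 days (2089 is not a leap year): 289 − 28 = 261 left.
January 2089 has 31 days: 261 − 31 = 230 left.
December 2088 has 31 days: 230 − 31 = 199 left.
November 2088 has 30 days: 199 − 30 = 169 left.
October 2088 has 31 days: 169 − 31 = 138 left.
September 2088 has 30 days: 138 − 30 = 108 left.
August 2088 has 31 days: 108 − 31 = 77 left.
July 2088 has 31 days: 77 − 31 = 46 left.
June 2088 has 30 days: 46 − 30 = 16 left.
May 2088 has 31 days; 31 − 16 = 15 → May 15, 2088.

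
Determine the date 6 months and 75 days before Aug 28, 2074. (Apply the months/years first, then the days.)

Counting back 6 months and 75 days from August 28, 2074: first the month/year part, then the days.
month 8 − 6 = 2 → February 2074.
Day 28 is valid in February, giving February 28, 2074.
Now subtract 75 days from February 28, 2074.
Going back 28 days from February 28, 2074 reaches the end of the previous month; 75 − 28 = 47 left.
January 2074 has 31 days: 47 − 31 = 16 left.
December 2073 has 31 days; 31 − 16 = 15 → December 15, 2073.

December 15, 2073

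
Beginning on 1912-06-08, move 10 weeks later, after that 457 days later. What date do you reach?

November 17, 1913

Advancing 10 weeks (= 70 days) from June 8, 1912:
June has 30 days, so 30 − 8 = 22 days remain after June 8, 1912; 70 − 22 = 48 left.
July 1912 has 31 days: 48 − 31 = 17 left.
17 days into August 1912 → August 17, 1912.
Adding 457 days from August 17, 1912:
August has 31 days, so 31 − 17 = 14 days remain after August 17, 1912; 457 − 14 = 443 left.
September 1912 has 30 days: 443 − 30 = 413 left.
October 1912 has 31 days: 413 − 31 = 382 left.
November 1912 has 30 days: 382 − 30 = 352 left.
December 1912 has 31 days: 352 − 31 = 321 left.
January 1913 has 31 days: 321 − 31 = 290 left.
February 1913 has 28 days (1913 is not a leap year): 290 − 28 = 262 left.
March 1913 has 31 days: 262 − 31 = 231 left.
April 1913 has 30 days: 231 − 30 = 201 left.
May 1913 has 31 days: 201 − 31 = 170 left.
June 1913 has 30 days: 170 − 30 = 140 left.
July 1913 has 31 days: 140 − 31 = 109 left.
August 1913 has 31 days: 109 − 31 = 78 left.
September 1913 has 30 days: 78 − 30 = 48 left.
October 1913 has 31 days: 48 − 31 = 17 left.
17 days into November 1913 → November 17, 1913.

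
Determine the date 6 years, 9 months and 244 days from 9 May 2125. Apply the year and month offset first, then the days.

Counting forward 6 years, 9 months and 244 days from May 9, 2125: first the month/year part, then the days.
+6 years → 2131; month 5 + 9 = 14, which is month 2 of year 2132 → February 2132.
Day 9 is valid in February, giving February 9, 2132.
Now add 244 days from February 9, 2132.
February has 29 days, so 29 − 9 = 20 days remain after February 9, 2132; 244 − 20 = 224 left.
March 2132 has 31 days: 224 − 31 = 193 left.
April 2132 has 30 days: 193 − 30 = 163 left.
May 2132 has 31 days: 163 − 31 = 132 left.
June 2132 has 30 days: 132 − 30 = 102 left.
July 2132 has 31 days: 102 − 31 = 71 left.
August 2132 has 31 days: 71 − 31 = 40 left.
September 2132 has 30 days: 40 − 30 = 10 left.
10 days into October 2132 → October 10, 2132.

October 10, 2132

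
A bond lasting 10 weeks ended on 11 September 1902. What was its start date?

July 3, 1902

Counting back 10 weeks = 70 days from September 11, 1902.
Going back 11 days from September 11, 1902 reaches the end of the previous month; 70 − 11 = 59 left.
August 1902 has 31 days: 59 − 31 = 28 left.
July 1902 has 31 days; 31 − 28 = 3 → July 3, 1902.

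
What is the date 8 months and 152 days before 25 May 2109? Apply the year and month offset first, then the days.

April 26, 2108

Counting back 8 months and 152 days from May 25, 2109: first the month/year part, then the days.
month 5 − 8 = -3, which is month 9 of year 2108 → September 2108.
Day 25 is valid in September, giving September 25, 2108.
Now subtract 152 days from September 25, 2108.
Going back 25 days from September 25, 2108 reaches the end of the previous month; 152 − 25 = 127 left.
August 2108 has 31 days: 127 − 31 = 96 left.
July 2108 has 31 days: 96 − 31 = 65 left.
June 2108 has 30 days: 65 − 30 = 35 left.
May 2108 has 31 days: 35 − 31 = 4 left.
April 2108 has 30 days; 30 − 4 = 26 → April 26, 2108.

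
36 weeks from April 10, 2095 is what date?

Counting forward 36 weeks = 252 days from April 10, 2095.
April has 30 days, so 30 − 10 = 20 days remain after April 10, 2095; 252 − 20 = 232 left.
May 2095 has 31 days: 232 − 31 = 201 left.
June 2095 has 30 days: 201 − 30 = 171 left.
July 2095 has 31 days: 171 − 31 = 140 left.
August 2095 has 31 days: 140 − 31 = 109 left.
September 2095 has 30 days: 109 − 30 = 79 left.
October 2095 has 31 days: 79 − 31 = 48 left.
November 2095 has 30 days: 48 − 30 = 18 left.
18 days into December 2095 → December 18, 2095.

December 18, 2095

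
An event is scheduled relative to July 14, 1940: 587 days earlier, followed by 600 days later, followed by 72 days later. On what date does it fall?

Counting back 587 days from July 14, 1940:
Going back 14 days from July 14, 1940 reaches the end of the previous month; 587 − 14 = 573 left.
June 1940 has 30 days: 573 − 30 = 543 left.
May 1940 has 31 days: 543 − 31 = 512 left.
April 1940 has 30 days: 512 − 30 = 482 left.
March 1940 has 31 days: 482 − 31 = 451 left.
February 1940 has 29 days (1940 is a leap year): 451 − 29 = 422 left.
January 1940 has 31 days: 422 − 31 = 391 left.
December 1939 has 31 days: 391 − 31 = 360 left.
November 1939 has 30 days: 360 − 30 = 330 left.
October 1939 has 31 days: 330 − 31 = 299 left.
September 1939 has 30 days: 299 − 30 = 269 left.
August 1939 has 31 days: 269 − 31 = 238 left.
July 1939 has 31 days: 238 − 31 = 207 left.
June 1939 has 30 days: 207 − 30 = 177 left.
May 1939 has 31 days: 177 − 31 = 146 left.
April 1939 has 30 days: 146 − 30 = 116 left.
March 1939 has 31 days: 116 − 31 = 85 left.
February 1939 has 28 days (1939 is not a leap year): 85 − 28 = 57 left.
January 1939 has 31 days: 57 − 31 = 26 left.
December 1938 has 31 days; 31 − 26 = 5 → December 5, 1938.
Counting forward 600 days from December 5, 1938:
December has 31 days, so 31 − 5 = 26 days remain after December 5, 1938; 600 − 26 = 574 left.
January 1939 has 31 days: 574 − 31 = 543 left.
February 1939 has 28 days (1939 is not a leap year): 543 − 28 = 515 left.
March 1939 has 31 days: 515 − 31 = 484 left.
April 1939 has 30 days: 484 − 30 = 454 left.
May 1939 has 31 days: 454 − 31 = 423 left.
June 1939 has 30 days: 423 − 30 = 393 left.
July 1939 has 31 days: 393 − 31 = 362 left.
August 1939 has 31 days: 362 − 31 = 331 left.
September 1939 has 30 days: 331 − 30 = 301 left.
October 1939 has 31 days: 301 − 31 = 270 left.
November 1939 has 30 days: 270 − 30 = 240 left.
December 1939 has 31 days: 240 − 31 = 209 left.
January 1940 has 31 days: 209 − 31 = 178 left.
February 1940 has 29 days (1940 is a leap year): 178 − 29 = 149 left.
March 1940 has 31 days: 149 − 31 = 118 left.
April 1940 has 30 days: 118 − 30 = 88 left.
May 1940 has 31 days: 88 − 31 = 57 left.
June 1940 has 30 days: 57 − 30 = 27 left.
27 days into July 1940 → July 27, 1940.
Counting forward 72 days from July 27, 1940:
July has 31 days, so 31 − 27 = 4 days remain after July 27, 1940; 72 − 4 = 68 left.
August 1940 has 31 days: 68 − 31 = 37 left.
September 1940 has 30 days: 37 − 30 = 7 left.
7 days into October 1940 → October 7, 1940.

October 7, 1940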